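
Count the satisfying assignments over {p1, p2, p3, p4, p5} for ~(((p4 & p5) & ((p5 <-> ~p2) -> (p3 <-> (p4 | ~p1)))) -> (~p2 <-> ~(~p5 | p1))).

Initial set: {~(((p4 & p5) & ((p5 <-> ~p2) -> (p3 <-> (p4 | ~p1)))) -> (~p2 <-> ~(~p5 | p1)))}.
~(((p4 & p5) & ((p5 <-> ~p2) -> (p3 <-> (p4 | ~p1)))) -> (~p2 <-> ~(~p5 | p1))): α-rule — add ((p4 & p5) & ((p5 <-> ~p2) -> (p3 <-> (p4 | ~p1)))), ~(~p2 <-> ~(~p5 | p1)).
((p4 & p5) & ((p5 <-> ~p2) -> (p3 <-> (p4 | ~p1)))): α-rule — add (p4 & p5), ((p5 <-> ~p2) -> (p3 <-> (p4 | ~p1))).
(p4 & p5): α-rule — add p4, p5.
~(~p2 <-> ~(~p5 | p1)): β-rule — branch into ~p2, ~~(~p5 | p1)  //  ~~p2, ~(~p5 | p1).
  branch 1 (add ~p2, ~~(~p5 | p1)):
    ((p5 <-> ~p2) -> (p3 <-> (p4 | ~p1))): β-rule — branch into ~(p5 <-> ~p2)  //  (p3 <-> (p4 | ~p1)).
      branch 1.1 (add ~(p5 <-> ~p2)):
        ~~(~p5 | p1): β-rule — branch into ~p5  //  p1.
          branch 1.1.1 (add ~p5):
            × closes — contains both p5 and ~p5.
          branch 1.1.2 (add p1):
            ~(p5 <-> ~p2): β-rule — branch into p5, ~~p2  //  ~p5, ~p2.
              branch 1.1.2.1 (add p5, ~~p2):
                × closes — contains both p2 and ~p2.
              branch 1.1.2.2 (add ~p5, ~p2):
                × closes — contains both p5 and ~p5.
      branch 1.2 (add (p3 <-> (p4 | ~p1))):
        ~~(~p5 | p1): β-rule — branch into ~p5  //  p1.
          branch 1.2.1 (add ~p5):
            × closes — contains both p5 and ~p5.
          branch 1.2.2 (add p1):
            (p3 <-> (p4 | ~p1)): β-rule — branch into p3, (p4 | ~p1)  //  ~p3, ~(p4 | ~p1).
              branch 1.2.2.1 (add p3, (p4 | ~p1)):
                (p4 | ~p1): β-rule — branch into p4  //  ~p1.
                  branch 1.2.2.1.1 (add p4):
                    ○ open, literals {p1=true, p2=false, p3=true, p4=true, p5=true}.
                  branch 1.2.2.1.2 (add ~p1):
                    × closes — contains both p1 and ~p1.
              branch 1.2.2.2 (add ~p3, ~(p4 | ~p1)):
                ~(p4 | ~p1): α-rule — add ~p4, ~~p1.
                × closes — contains both p4 and ~p4.
  branch 2 (add ~~p2, ~(~p5 | p1)):
    ~(~p5 | p1): α-rule — add ~~p5, ~p1.
    ((p5 <-> ~p2) -> (p3 <-> (p4 | ~p1))): β-rule — branch into ~(p5 <-> ~p2)  //  (p3 <-> (p4 | ~p1)).
      branch 2.1 (add ~(p5 <-> ~p2)):
        ~(p5 <-> ~p2): β-rule — branch into p5, ~~p2  //  ~p5, ~p2.
          branch 2.1.1 (add p5, ~~p2):
            ○ open, literals {p1=false, p2=true, p4=true, p5=true}.
          branch 2.1.2 (add ~p5, ~p2):
            × closes — contains both p5 and ~p5.
      branch 2.2 (add (p3 <-> (p4 | ~p1))):
        (p3 <-> (p4 | ~p1)): β-rule — branch into p3, (p4 | ~p1)  //  ~p3, ~(p4 | ~p1).
          branch 2.2.1 (add p3, (p4 | ~p1)):
            (p4 | ~p1): β-rule — branch into p4  //  ~p1.
              branch 2.2.1.1 (add p4):
                ○ open, literals {p1=false, p2=true, p3=true, p4=true, p5=true}.
              branch 2.2.1.2 (add ~p1):
                ○ open, literals {p1=false, p2=true, p3=true, p4=true, p5=true}.
          branch 2.2.2 (add ~p3, ~(p4 | ~p1)):
            ~(p4 | ~p1): α-rule — add ~p4, ~~p1.
            × closes — contains both p4 and ~p4.
8 branches closed, 4 open.
Each open branch fixes some atoms; the unmentioned ones are free. Counting distinct full assignments: branch {p1=true, p2=false, p3=true, p4=true, p5=true} (none free) contributes 1 new; branch {p1=false, p2=true, p4=true, p5=true} (p3) contributes 2 new; branch {p1=false, p2=true, p3=true, p4=true, p5=true} (none free) contributes 0 new; branch {p1=false, p2=true, p3=true, p4=true, p5=true} (none free) contributes 0 new. Total: 3.

3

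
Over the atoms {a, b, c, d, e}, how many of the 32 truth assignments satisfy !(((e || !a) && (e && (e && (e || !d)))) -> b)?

8

Initial set: {!(((e || !a) && (e && (e && (e || !d)))) -> b)}.
!(((e || !a) && (e && (e && (e || !d)))) -> b): α-rule — add ((e || !a) && (e && (e && (e || !d)))), !b.
((e || !a) && (e && (e && (e || !d)))): α-rule — add (e || !a), (e && (e && (e || !d))).
(e && (e && (e || !d))): α-rule — add e, (e && (e || !d)).
(e && (e || !d)): α-rule — add e, (e || !d).
(e || !a): β-rule — branch into e  //  !a.
  branch 1 (add e):
    (e || !d): β-rule — branch into e  //  !d.
      branch 1.1 (add e):
        ○ open, literals {b=0, e=1}.
      branch 1.2 (add !d):
        ○ open, literals {b=0, d=0, e=1}.
  branch 2 (add !a):
    (e || !d): β-rule — branch into e  //  !d.
      branch 2.1 (add e):
        ○ open, literals {a=0, b=0, e=1}.
      branch 2.2 (add !d):
        ○ open, literals {a=0, b=0, d=0, e=1}.
0 branches closed, 4 open.
Each open branch fixes some atoms; the unmentioned ones are free. Counting distinct full assignments: branch {b=0, e=1} (a, c, d) contributes 8 new; branch {b=0, d=0, e=1} (a, c) contributes 0 new; branch {a=0, b=0, e=1} (c, d) contributes 0 new; branch {a=0, b=0, d=0, e=1} (c) contributes 0 new. Total: 8.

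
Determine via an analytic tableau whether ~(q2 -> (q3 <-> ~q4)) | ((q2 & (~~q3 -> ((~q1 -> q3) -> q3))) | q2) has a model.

Satisfiable

Initial set: {(~(q2 -> (q3 <-> ~q4)) | ((q2 & (~~q3 -> ((~q1 -> q3) -> q3))) | q2))}.
(~(q2 -> (q3 <-> ~q4)) | ((q2 & (~~q3 -> ((~q1 -> q3) -> q3))) | q2)): β-rule — branch into ~(q2 -> (q3 <-> ~q4))  //  ((q2 & (~~q3 -> ((~q1 -> q3) -> q3))) | q2).
  branch 1 (add ~(q2 -> (q3 <-> ~q4))):
    ~(q2 -> (q3 <-> ~q4)): α-rule — add q2, ~(q3 <-> ~q4).
    ~(q3 <-> ~q4): β-rule — branch into q3, ~~q4  //  ~q3, ~q4.
      branch 1.1 (add q3, ~~q4):
        ○ open, literals {q2=1, q3=1, q4=1}.
      branch 1.2 (add ~q3, ~q4):
        ○ open, literals {q2=1, q3=0, q4=0}.
  branch 2 (add ((q2 & (~~q3 -> ((~q1 -> q3) -> q3))) | q2)):
    ((q2 & (~~q3 -> ((~q1 -> q3) -> q3))) | q2): β-rule — branch into (q2 & (~~q3 -> ((~q1 -> q3) -> q3)))  //  q2.
      branch 2.1 (add (q2 & (~~q3 -> ((~q1 -> q3) -> q3)))):
        (q2 & (~~q3 -> ((~q1 -> q3) -> q3))): α-rule — add q2, (~~q3 -> ((~q1 -> q3) -> q3)).
        (~~q3 -> ((~q1 -> q3) -> q3)): β-rule — branch into ~~~q3  //  ((~q1 -> q3) -> q3).
          branch 2.1.1 (add ~~~q3):
            ~~~q3: drop double negation, giving ~q3.
            ○ open, literals {q2=1, q3=0}.
          branch 2.1.2 (add ((~q1 -> q3) -> q3)):
            ((~q1 -> q3) -> q3): β-rule — branch into ~(~q1 -> q3)  //  q3.
              branch 2.1.2.1 (add ~(~q1 -> q3)):
                ~(~q1 -> q3): α-rule — add ~q1, ~q3.
                ○ open, literals {q1=0, q2=1, q3=0}.
              branch 2.1.2.2 (add q3):
                ○ open, literals {q2=1, q3=1}.
      branch 2.2 (add q2):
        ○ open, literals {q2=1}.
0 branches closed, 6 open.
An open branch gives a satisfying assignment: q2=1, q3=1, q4=1.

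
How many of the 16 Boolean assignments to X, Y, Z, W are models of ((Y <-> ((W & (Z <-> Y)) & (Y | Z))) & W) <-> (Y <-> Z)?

Initial set: {(((Y <-> ((W & (Z <-> Y)) & (Y | Z))) & W) <-> (Y <-> Z))}.
(((Y <-> ((W & (Z <-> Y)) & (Y | Z))) & W) <-> (Y <-> Z)): β-rule — branch into ((Y <-> ((W & (Z <-> Y)) & (Y | Z))) & W), (Y <-> Z)  //  ~((Y <-> ((W & (Z <-> Y)) & (Y | Z))) & W), ~(Y <-> Z).
  branch 1 (add ((Y <-> ((W & (Z <-> Y)) & (Y | Z))) & W), (Y <-> Z)):
    ((Y <-> ((W & (Z <-> Y)) & (Y | Z))) & W): α-rule — add (Y <-> ((W & (Z <-> Y)) & (Y | Z))), W.
    (Y <-> Z): β-rule — branch into Y, Z  //  ~Y, ~Z.
      branch 1.1 (add Y, Z):
        (Y <-> ((W & (Z <-> Y)) & (Y | Z))): β-rule — branch into Y, ((W & (Z <-> Y)) & (Y | Z))  //  ~Y, ~((W & (Z <-> Y)) & (Y | Z)).
          branch 1.1.1 (add Y, ((W & (Z <-> Y)) & (Y | Z))):
            ((W & (Z <-> Y)) & (Y | Z)): α-rule — add (W & (Z <-> Y)), (Y | Z).
            (W & (Z <-> Y)): α-rule — add W, (Z <-> Y).
            (Y | Z): β-rule — branch into Y  //  Z.
              branch 1.1.1.1 (add Y):
                (Z <-> Y): β-rule — branch into Z, Y  //  ~Z, ~Y.
                  branch 1.1.1.1.1 (add Z, Y):
                    ○ open, literals {W=true, Y=true, Z=true}.
                  branch 1.1.1.1.2 (add ~Z, ~Y):
                    × closes — contains both Z and ~Z.
              branch 1.1.1.2 (add Z):
                (Z <-> Y): β-rule — branch into Z, Y  //  ~Z, ~Y.
                  branch 1.1.1.2.1 (add Z, Y):
                    ○ open, literals {W=true, Y=true, Z=true}.
                  branch 1.1.1.2.2 (add ~Z, ~Y):
                    × closes — contains both Z and ~Z.
          branch 1.1.2 (add ~Y, ~((W & (Z <-> Y)) & (Y | Z))):
            × closes — contains both Y and ~Y.
      branch 1.2 (add ~Y, ~Z):
        (Y <-> ((W & (Z <-> Y)) & (Y | Z))): β-rule — branch into Y, ((W & (Z <-> Y)) & (Y | Z))  //  ~Y, ~((W & (Z <-> Y)) & (Y | Z)).
          branch 1.2.1 (add Y, ((W & (Z <-> Y)) & (Y | Z))):
            × closes — contains both Y and ~Y.
          branch 1.2.2 (add ~Y, ~((W & (Z <-> Y)) & (Y | Z))):
            ~((W & (Z <-> Y)) & (Y | Z)): β-rule — branch into ~(W & (Z <-> Y))  //  ~(Y | Z).
              branch 1.2.2.1 (add ~(W & (Z <-> Y))):
                ~(W & (Z <-> Y)): β-rule — branch into ~W  //  ~(Z <-> Y).
                  branch 1.2.2.1.1 (add ~W):
                    × closes — contains both W and ~W.
                  branch 1.2.2.1.2 (add ~(Z <-> Y)):
                    ~(Z <-> Y): β-rule — branch into Z, ~Y  //  ~Z, Y.
                      branch 1.2.2.1.2.1 (add Z, ~Y):
                        × closes — contains both Z and ~Z.
                      branch 1.2.2.1.2.2 (add ~Z, Y):
                        × closes — contains both Y and ~Y.
              branch 1.2.2.2 (add ~(Y | Z)):
                ~(Y | Z): α-rule — add ~Y, ~Z.
                ○ open, literals {W=true, Y=false, Z=false}.
  branch 2 (add ~((Y <-> ((W & (Z <-> Y)) & (Y | Z))) & W), ~(Y <-> Z)):
    ~((Y <-> ((W & (Z <-> Y)) & (Y | Z))) & W): β-rule — branch into ~(Y <-> ((W & (Z <-> Y)) & (Y | Z)))  //  ~W.
      branch 2.1 (add ~(Y <-> ((W & (Z <-> Y)) & (Y | Z)))):
        ~(Y <-> Z): β-rule — branch into Y, ~Z  //  ~Y, Z.
          branch 2.1.1 (add Y, ~Z):
            ~(Y <-> ((W & (Z <-> Y)) & (Y | Z))): β-rule — branch into Y, ~((W & (Z <-> Y)) & (Y | Z))  //  ~Y, ((W & (Z <-> Y)) & (Y | Z)).
              branch 2.1.1.1 (add Y, ~((W & (Z <-> Y)) & (Y | Z))):
                ~((W & (Z <-> Y)) & (Y | Z)): β-rule — branch into ~(W & (Z <-> Y))  //  ~(Y | Z).
                  branch 2.1.1.1.1 (add ~(W & (Z <-> Y))):
                    ~(W & (Z <-> Y)): β-rule — branch into ~W  //  ~(Z <-> Y).
                      branch 2.1.1.1.1.1 (add ~W):
                        ○ open, literals {W=false, Y=true, Z=false}.
                      branch 2.1.1.1.1.2 (add ~(Z <-> Y)):
                        ~(Z <-> Y): β-rule — branch into Z, ~Y  //  ~Z, Y.
                          branch 2.1.1.1.1.2.1 (add Z, ~Y):
                            × closes — contains both Z and ~Z.
                          branch 2.1.1.1.1.2.2 (add ~Z, Y):
                            ○ open, literals {Y=true, Z=false}.
                  branch 2.1.1.1.2 (add ~(Y | Z)):
                    ~(Y | Z): α-rule — add ~Y, ~Z.
                    × closes — contains both Y and ~Y.
              branch 2.1.1.2 (add ~Y, ((W & (Z <-> Y)) & (Y | Z))):
                × closes — contains both Y and ~Y.
          branch 2.1.2 (add ~Y, Z):
            ~(Y <-> ((W & (Z <-> Y)) & (Y | Z))): β-rule — branch into Y, ~((W & (Z <-> Y)) & (Y | Z))  //  ~Y, ((W & (Z <-> Y)) & (Y | Z)).
              branch 2.1.2.1 (add Y, ~((W & (Z <-> Y)) & (Y | Z))):
                × closes — contains both Y and ~Y.
              branch 2.1.2.2 (add ~Y, ((W & (Z <-> Y)) & (Y | Z))):
                ((W & (Z <-> Y)) & (Y | Z)): α-rule — add (W & (Z <-> Y)), (Y | Z).
                (W & (Z <-> Y)): α-rule — add W, (Z <-> Y).
                (Y | Z): β-rule — branch into Y  //  Z.
                  branch 2.1.2.2.1 (add Y):
                    × closes — contains both Y and ~Y.
                  branch 2.1.2.2.2 (add Z):
                    (Z <-> Y): β-rule — branch into Z, Y  //  ~Z, ~Y.
                      branch 2.1.2.2.2.1 (add Z, Y):
                        × closes — contains both Y and ~Y.
                      branch 2.1.2.2.2.2 (add ~Z, ~Y):
                        × closes — contains both Z and ~Z.
      branch 2.2 (add ~W):
        ~(Y <-> Z): β-rule — branch into Y, ~Z  //  ~Y, Z.
          branch 2.2.1 (add Y, ~Z):
            ○ open, literals {W=false, Y=true, Z=false}.
          branch 2.2.2 (add ~Y, Z):
            ○ open, literals {W=false, Y=false, Z=true}.
14 branches closed, 7 open.
Each open branch fixes some atoms; the unmentioned ones are free. Counting distinct full assignments: branch {W=true, Y=true, Z=true} (X) contributes 2 new; branch {W=true, Y=true, Z=true} (X) contributes 0 new; branch {W=true, Y=false, Z=false} (X) contributes 2 new; branch {W=false, Y=true, Z=false} (X) contributes 2 new; branch {Y=true, Z=false} (X, W) contributes 2 new; branch {W=false, Y=true, Z=false} (X) contributes 0 new; branch {W=false, Y=false, Z=true} (X) contributes 2 new. Total: 10.

10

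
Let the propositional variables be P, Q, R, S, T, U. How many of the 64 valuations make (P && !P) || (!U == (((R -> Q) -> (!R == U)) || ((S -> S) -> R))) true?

16

Initial set: {((P && !P) || (!U == (((R -> Q) -> (!R == U)) || ((S -> S) -> R))))}.
((P && !P) || (!U == (((R -> Q) -> (!R == U)) || ((S -> S) -> R)))): β-rule — branch into (P && !P)  //  (!U == (((R -> Q) -> (!R == U)) || ((S -> S) -> R))).
  branch 1 (add (P && !P)):
    (P && !P): α-rule — add P, !P.
    × closes — contains both P and !P.
  branch 2 (add (!U == (((R -> Q) -> (!R == U)) || ((S -> S) -> R)))):
    (!U == (((R -> Q) -> (!R == U)) || ((S -> S) -> R))): β-rule — branch into !U, (((R -> Q) -> (!R == U)) || ((S -> S) -> R))  //  !!U, !(((R -> Q) -> (!R == U)) || ((S -> S) -> R)).
      branch 2.1 (add !U, (((R -> Q) -> (!R == U)) || ((S -> S) -> R))):
        (((R -> Q) -> (!R == U)) || ((S -> S) -> R)): β-rule — branch into ((R -> Q) -> (!R == U))  //  ((S -> S) -> R).
          branch 2.1.1 (add ((R -> Q) -> (!R == U))):
            ((R -> Q) -> (!R == U)): β-rule — branch into !(R -> Q)  //  (!R == U).
              branch 2.1.1.1 (add !(R -> Q)):
                !(R -> Q): α-rule — add R, !Q.
                ○ open, literals {Q=0, R=1, U=0}.
              branch 2.1.1.2 (add (!R == U)):
                (!R == U): β-rule — branch into !R, U  //  !!R, !U.
                  branch 2.1.1.2.1 (add !R, U):
                    × closes — contains both U and !U.
                  branch 2.1.1.2.2 (add !!R, !U):
                    ○ open, literals {R=1, U=0}.
          branch 2.1.2 (add ((S -> S) -> R)):
            ((S -> S) -> R): β-rule — branch into !(S -> S)  //  R.
              branch 2.1.2.1 (add !(S -> S)):
                !(S -> S): α-rule — add S, !S.
                × closes — contains both S and !S.
              branch 2.1.2.2 (add R):
                ○ open, literals {R=1, U=0}.
      branch 2.2 (add !!U, !(((R -> Q) -> (!R == U)) || ((S -> S) -> R))):
        !(((R -> Q) -> (!R == U)) || ((S -> S) -> R)): α-rule — add !((R -> Q) -> (!R == U)), !((S -> S) -> R).
        !((R -> Q) -> (!R == U)): α-rule — add (R -> Q), !(!R == U).
        !((S -> S) -> R): α-rule — add (S -> S), !R.
        (R -> Q): β-rule — branch into !R  //  Q.
          branch 2.2.1 (add !R):
            !(!R == U): β-rule — branch into !R, !U  //  !!R, U.
              branch 2.2.1.1 (add !R, !U):
                × closes — contains both U and !U.
              branch 2.2.1.2 (add !!R, U):
                × closes — contains both R and !R.
          branch 2.2.2 (add Q):
            !(!R == U): β-rule — branch into !R, !U  //  !!R, U.
              branch 2.2.2.1 (add !R, !U):
                × closes — contains both U and !U.
              branch 2.2.2.2 (add !!R, U):
                × closes — contains both R and !R.
7 branches closed, 3 open.
Each open branch fixes some atoms; the unmentioned ones are free. Counting distinct full assignments: branch {Q=0, R=1, U=0} (P, S, T) contributes 8 new; branch {R=1, U=0} (P, Q, S, T) contributes 8 new; branch {R=1, U=0} (P, Q, S, T) contributes 0 new. Total: 16.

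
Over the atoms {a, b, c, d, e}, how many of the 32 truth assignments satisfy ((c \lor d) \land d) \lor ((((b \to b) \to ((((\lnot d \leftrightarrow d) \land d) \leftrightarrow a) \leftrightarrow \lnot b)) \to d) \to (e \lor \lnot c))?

Initial set: {(((c \lor d) \land d) \lor ((((b \to b) \to ((((\lnot d \leftrightarrow d) \land d) \leftrightarrow a) \leftrightarrow \lnot b)) \to d) \to (e \lor \lnot c)))}.
(((c \lor d) \land d) \lor ((((b \to b) \to ((((\lnot d \leftrightarrow d) \land d) \leftrightarrow a) \leftrightarrow \lnot b)) \to d) \to (e \lor \lnot c))): β-rule — branch into ((c \lor d) \land d)  //  ((((b \to b) \to ((((\lnot d \leftrightarrow d) \land d) \leftrightarrow a) \leftrightarrow \lnot b)) \to d) \to (e \lor \lnot c)).
  branch 1 (add ((c \lor d) \land d)):
    ((c \lor d) \land d): α-rule — add (c \lor d), d.
    (c \lor d): β-rule — branch into c  //  d.
      branch 1.1 (add c):
        ○ open, literals {c=1, d=1}.
      branch 1.2 (add d):
        ○ open, literals {d=1}.
  branch 2 (add ((((b \to b) \to ((((\lnot d \leftrightarrow d) \land d) \leftrightarrow a) \leftrightarrow \lnot b)) \to d) \to (e \lor \lnot c))):
    ((((b \to b) \to ((((\lnot d \leftrightarrow d) \land d) \leftrightarrow a) \leftrightarrow \lnot b)) \to d) \to (e \lor \lnot c)): β-rule — branch into \lnot (((b \to b) \to ((((\lnot d \leftrightarrow d) \land d) \leftrightarrow a) \leftrightarrow \lnot b)) \to d)  //  (e \lor \lnot c).
      branch 2.1 (add \lnot (((b \to b) \to ((((\lnot d \leftrightarrow d) \land d) \leftrightarrow a) \leftrightarrow \lnot b)) \to d)):
        \lnot (((b \to b) \to ((((\lnot d \leftrightarrow d) \land d) \leftrightarrow a) \leftrightarrow \lnot b)) \to d): α-rule — add ((b \to b) \to ((((\lnot d \leftrightarrow d) \land d) \leftrightarrow a) \leftrightarrow \lnot b)), \lnot d.
        ((b \to b) \to ((((\lnot d \leftrightarrow d) \land d) \leftrightarrow a) \leftrightarrow \lnot b)): β-rule — branch into \lnot (b \to b)  //  ((((\lnot d \leftrightarrow d) \land d) \leftrightarrow a) \leftrightarrow \lnot b).
          branch 2.1.1 (add \lnot (b \to b)):
            \lnot (b \to b): α-rule — add b, \lnot b.
            × closes — contains both b and \lnot b.
          branch 2.1.2 (add ((((\lnot d \leftrightarrow d) \land d) \leftrightarrow a) \leftrightarrow \lnot b)):
            ((((\lnot d \leftrightarrow d) \land d) \leftrightarrow a) \leftrightarrow \lnot b): β-rule — branch into (((\lnot d \leftrightarrow d) \land d) \leftrightarrow a), \lnot b  //  \lnot (((\lnot d \leftrightarrow d) \land d) \leftrightarrow a), \lnot \lnot b.
              branch 2.1.2.1 (add (((\lnot d \leftrightarrow d) \land d) \leftrightarrow a), \lnot b):
                (((\lnot d \leftrightarrow d) \land d) \leftrightarrow a): β-rule — branch into ((\lnot d \leftrightarrow d) \land d), a  //  \lnot ((\lnot d \leftrightarrow d) \land d), \lnot a.
                  branch 2.1.2.1.1 (add ((\lnot d \leftrightarrow d) \land d), a):
                    ((\lnot d \leftrightarrow d) \land d): α-rule — add (\lnot d \leftrightarrow d), d.
                    × closes — contains both d and \lnot d.
                  branch 2.1.2.1.2 (add \lnot ((\lnot d \leftrightarrow d) \land d), \lnot a):
                    \lnot ((\lnot d \leftrightarrow d) \land d): β-rule — branch into \lnot (\lnot d \leftrightarrow d)  //  \lnot d.
                      branch 2.1.2.1.2.1 (add \lnot (\lnot d \leftrightarrow d)):
                        \lnot (\lnot d \leftrightarrow d): β-rule — branch into \lnot d, \lnot d  //  \lnot \lnot d, d.
                          branch 2.1.2.1.2.1.1 (add \lnot d, \lnot d):
                            ○ open, literals {a=0, b=0, d=0}.
                          branch 2.1.2.1.2.1.2 (add \lnot \lnot d, d):
                            × closes — contains both d and \lnot d.
                      branch 2.1.2.1.2.2 (add \lnot d):
                        ○ open, literals {a=0, b=0, d=0}.
              branch 2.1.2.2 (add \lnot (((\lnot d \leftrightarrow d) \land d) \leftrightarrow a), \lnot \lnot b):
                \lnot (((\lnot d \leftrightarrow d) \land d) \leftrightarrow a): β-rule — branch into ((\lnot d \leftrightarrow d) \land d), \lnot a  //  \lnot ((\lnot d \leftrightarrow d) \land d), a.
                  branch 2.1.2.2.1 (add ((\lnot d \leftrightarrow d) \land d), \lnot a):
                    ((\lnot d \leftrightarrow d) \land d): α-rule — add (\lnot d \leftrightarrow d), d.
                    × closes — contains both d and \lnot d.
                  branch 2.1.2.2.2 (add \lnot ((\lnot d \leftrightarrow d) \land d), a):
                    \lnot ((\lnot d \leftrightarrow d) \land d): β-rule — branch into \lnot (\lnot d \leftrightarrow d)  //  \lnot d.
                      branch 2.1.2.2.2.1 (add \lnot (\lnot d \leftrightarrow d)):
                        \lnot (\lnot d \leftrightarrow d): β-rule — branch into \lnot d, \lnot d  //  \lnot \lnot d, d.
                          branch 2.1.2.2.2.1.1 (add \lnot d, \lnot d):
                            ○ open, literals {a=1, b=1, d=0}.
                          branch 2.1.2.2.2.1.2 (add \lnot \lnot d, d):
                            × closes — contains both d and \lnot d.
                      branch 2.1.2.2.2.2 (add \lnot d):
                        ○ open, literals {a=1, b=1, d=0}.
      branch 2.2 (add (e \lor \lnot c)):
        (e \lor \lnot c): β-rule — branch into e  //  \lnot c.
          branch 2.2.1 (add e):
            ○ open, literals {e=1}.
          branch 2.2.2 (add \lnot c):
            ○ open, literals {c=0}.
5 branches closed, 8 open.
Each open branch fixes some atoms; the unmentioned ones are free. Counting distinct full assignments: branch {c=1, d=1} (a, b, e) contributes 8 new; branch {d=1} (a, b, c, e) contributes 8 new; branch {a=0, b=0, d=0} (c, e) contributes 4 new; branch {a=0, b=0, d=0} (c, e) contributes 0 new; branch {a=1, b=1, d=0} (c, e) contributes 4 new; branch {a=1, b=1, d=0} (c, e) contributes 0 new; branch {e=1} (a, b, c, d) contributes 4 new; branch {c=0} (a, b, d, e) contributes 2 new. Total: 30.

30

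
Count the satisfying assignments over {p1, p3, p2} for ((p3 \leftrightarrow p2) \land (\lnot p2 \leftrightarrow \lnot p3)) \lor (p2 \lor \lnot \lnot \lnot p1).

Initial set: {(((p3 \leftrightarrow p2) \land (\lnot p2 \leftrightarrow \lnot p3)) \lor (p2 \lor \lnot \lnot \lnot p1))}.
(((p3 \leftrightarrow p2) \land (\lnot p2 \leftrightarrow \lnot p3)) \lor (p2 \lor \lnot \lnot \lnot p1)): β-rule — branch into ((p3 \leftrightarrow p2) \land (\lnot p2 \leftrightarrow \lnot p3))  //  (p2 \lor \lnot \lnot \lnot p1).
  branch 1 (add ((p3 \leftrightarrow p2) \land (\lnot p2 \leftrightarrow \lnot p3))):
    ((p3 \leftrightarrow p2) \land (\lnot p2 \leftrightarrow \lnot p3)): α-rule — add (p3 \leftrightarrow p2), (\lnot p2 \leftrightarrow \lnot p3).
    (p3 \leftrightarrow p2): β-rule — branch into p3, p2  //  \lnot p3, \lnot p2.
      branch 1.1 (add p3, p2):
        (\lnot p2 \leftrightarrow \lnot p3): β-rule — branch into \lnot p2, \lnot p3  //  \lnot \lnot p2, \lnot \lnot p3.
          branch 1.1.1 (add \lnot p2, \lnot p3):
            × closes — contains both p2 and \lnot p2.
          branch 1.1.2 (add \lnot \lnot p2, \lnot \lnot p3):
            ○ open, literals {p2=1, p3=1}.
      branch 1.2 (add \lnot p3, \lnot p2):
        (\lnot p2 \leftrightarrow \lnot p3): β-rule — branch into \lnot p2, \lnot p3  //  \lnot \lnot p2, \lnot \lnot p3.
          branch 1.2.1 (add \lnot p2, \lnot p3):
            ○ open, literals {p2=0, p3=0}.
          branch 1.2.2 (add \lnot \lnot p2, \lnot \lnot p3):
            × closes — contains both p2 and \lnot p2.
  branch 2 (add (p2 \lor \lnot \lnot \lnot p1)):
    (p2 \lor \lnot \lnot \lnot p1): β-rule — branch into p2  //  \lnot \lnot \lnot p1.
      branch 2.1 (add p2):
        ○ open, literals {p2=1}.
      branch 2.2 (add \lnot \lnot \lnot p1):
        \lnot \lnot \lnot p1: drop double negation, giving \lnot p1.
        ○ open, literals {p1=0}.
2 branches closed, 4 open.
Each open branch fixes some atoms; the unmentioned ones are free. Counting distinct full assignments: branch {p2=1, p3=1} (p1) contributes 2 new; branch {p2=0, p3=0} (p1) contributes 2 new; branch {p2=1} (p1, p3) contributes 2 new; branch {p1=0} (p3, p2) contributes 1 new. Total: 7.

7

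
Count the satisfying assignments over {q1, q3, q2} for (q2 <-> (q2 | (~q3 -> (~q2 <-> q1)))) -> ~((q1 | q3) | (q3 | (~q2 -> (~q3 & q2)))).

4

Initial set: {((q2 <-> (q2 | (~q3 -> (~q2 <-> q1)))) -> ~((q1 | q3) | (q3 | (~q2 -> (~q3 & q2)))))}.
((q2 <-> (q2 | (~q3 -> (~q2 <-> q1)))) -> ~((q1 | q3) | (q3 | (~q2 -> (~q3 & q2))))): β-rule — branch into ~(q2 <-> (q2 | (~q3 -> (~q2 <-> q1))))  //  ~((q1 | q3) | (q3 | (~q2 -> (~q3 & q2)))).
  branch 1 (add ~(q2 <-> (q2 | (~q3 -> (~q2 <-> q1))))):
    ~(q2 <-> (q2 | (~q3 -> (~q2 <-> q1)))): β-rule — branch into q2, ~(q2 | (~q3 -> (~q2 <-> q1)))  //  ~q2, (q2 | (~q3 -> (~q2 <-> q1))).
      branch 1.1 (add q2, ~(q2 | (~q3 -> (~q2 <-> q1)))):
        ~(q2 | (~q3 -> (~q2 <-> q1))): α-rule — add ~q2, ~(~q3 -> (~q2 <-> q1)).
        × closes — contains both q2 and ~q2.
      branch 1.2 (add ~q2, (q2 | (~q3 -> (~q2 <-> q1)))):
        (q2 | (~q3 -> (~q2 <-> q1))): β-rule — branch into q2  //  (~q3 -> (~q2 <-> q1)).
          branch 1.2.1 (add q2):
            × closes — contains both q2 and ~q2.
          branch 1.2.2 (add (~q3 -> (~q2 <-> q1))):
            (~q3 -> (~q2 <-> q1)): β-rule — branch into ~~q3  //  (~q2 <-> q1).
              branch 1.2.2.1 (add ~~q3):
                ○ open, literals {q2=0, q3=1}.
              branch 1.2.2.2 (add (~q2 <-> q1)):
                (~q2 <-> q1): β-rule — branch into ~q2, q1  //  ~~q2, ~q1.
                  branch 1.2.2.2.1 (add ~q2, q1):
                    ○ open, literals {q1=1, q2=0}.
                  branch 1.2.2.2.2 (add ~~q2, ~q1):
                    × closes — contains both q2 and ~q2.
  branch 2 (add ~((q1 | q3) | (q3 | (~q2 -> (~q3 & q2))))):
    ~((q1 | q3) | (q3 | (~q2 -> (~q3 & q2)))): α-rule — add ~(q1 | q3), ~(q3 | (~q2 -> (~q3 & q2))).
    ~(q1 | q3): α-rule — add ~q1, ~q3.
    ~(q3 | (~q2 -> (~q3 & q2))): α-rule — add ~q3, ~(~q2 -> (~q3 & q2)).
    ~(~q2 -> (~q3 & q2)): α-rule — add ~q2, ~(~q3 & q2).
    ~(~q3 & q2): β-rule — branch into ~~q3  //  ~q2.
      branch 2.1 (add ~~q3):
        × closes — contains both q3 and ~q3.
      branch 2.2 (add ~q2):
        ○ open, literals {q1=0, q2=0, q3=0}.
4 branches closed, 3 open.
Each open branch fixes some atoms; the unmentioned ones are free. Counting distinct full assignments: branch {q2=0, q3=1} (q1) contributes 2 new; branch {q1=1, q2=0} (q3) contributes 1 new; branch {q1=0, q2=0, q3=0} (none free) contributes 1 new. Total: 4.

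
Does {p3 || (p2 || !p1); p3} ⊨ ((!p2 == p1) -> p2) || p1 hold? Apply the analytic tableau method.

Yes

Initial set: {(p3 || (p2 || !p1)); p3; !(((!p2 == p1) -> p2) || p1)}.
!(((!p2 == p1) -> p2) || p1): α-rule — add !((!p2 == p1) -> p2), !p1.
!((!p2 == p1) -> p2): α-rule — add (!p2 == p1), !p2.
(p3 || (p2 || !p1)): β-rule — branch into p3  //  (p2 || !p1).
  branch 1 (add p3):
    (!p2 == p1): β-rule — branch into !p2, p1  //  !!p2, !p1.
      branch 1.1 (add !p2, p1):
        × closes — contains both p1 and !p1.
      branch 1.2 (add !!p2, !p1):
        × closes — contains both p2 and !p2.
  branch 2 (add (p2 || !p1)):
    (!p2 == p1): β-rule — branch into !p2, p1  //  !!p2, !p1.
      branch 2.1 (add !p2, p1):
        × closes — contains both p1 and !p1.
      branch 2.2 (add !!p2, !p1):
        × closes — contains both p2 and !p2.
All 4 branches close.
Every branch closed, so the premises entail the conclusion.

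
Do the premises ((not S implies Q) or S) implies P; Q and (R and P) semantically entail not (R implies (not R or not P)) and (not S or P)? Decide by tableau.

Initial set: {(((not S implies Q) or S) implies P); (Q and (R and P)); not (not (R implies (not R or not P)) and (not S or P))}.
(Q and (R and P)): α-rule — add Q, (R and P).
(R and P): α-rule — add R, P.
(((not S implies Q) or S) implies P): β-rule — branch into not ((not S implies Q) or S)  //  P.
  branch 1 (add not ((not S implies Q) or S)):
    not ((not S implies Q) or S): α-rule — add not (not S implies Q), not S.
    not (not S implies Q): α-rule — add not S, not Q.
    × closes — contains both Q and not Q.
  branch 2 (add P):
    not (not (R implies (not R or not P)) and (not S or P)): β-rule — branch into not not (R implies (not R or not P))  //  not (not S or P).
      branch 2.1 (add not not (R implies (not R or not P))):
        not not (R implies (not R or not P)): β-rule — branch into not R  //  (not R or not P).
          branch 2.1.1 (add not R):
            × closes — contains both R and not R.
          branch 2.1.2 (add (not R or not P)):
            (not R or not P): β-rule — branch into not R  //  not P.
              branch 2.1.2.1 (add not R):
                × closes — contains both R and not R.
              branch 2.1.2.2 (add not P):
                × closes — contains both P and not P.
      branch 2.2 (add not (not S or P)):
        not (not S or P): α-rule — add not not S, not P.
        × closes — contains both P and not P.
All 5 branches close.
Every branch closed, so the premises entail the conclusion.

Yes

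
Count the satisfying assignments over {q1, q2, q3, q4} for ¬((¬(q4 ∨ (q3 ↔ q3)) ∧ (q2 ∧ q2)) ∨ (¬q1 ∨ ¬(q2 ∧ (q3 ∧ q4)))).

1

Initial set: {¬((¬(q4 ∨ (q3 ↔ q3)) ∧ (q2 ∧ q2)) ∨ (¬q1 ∨ ¬(q2 ∧ (q3 ∧ q4))))}.
¬((¬(q4 ∨ (q3 ↔ q3)) ∧ (q2 ∧ q2)) ∨ (¬q1 ∨ ¬(q2 ∧ (q3 ∧ q4)))): α-rule — add ¬(¬(q4 ∨ (q3 ↔ q3)) ∧ (q2 ∧ q2)), ¬(¬q1 ∨ ¬(q2 ∧ (q3 ∧ q4))).
¬(¬q1 ∨ ¬(q2 ∧ (q3 ∧ q4))): α-rule — add ¬¬q1, ¬¬(q2 ∧ (q3 ∧ q4)).
¬¬(q2 ∧ (q3 ∧ q4)): α-rule — add q2, (q3 ∧ q4).
(q3 ∧ q4): α-rule — add q3, q4.
¬(¬(q4 ∨ (q3 ↔ q3)) ∧ (q2 ∧ q2)): β-rule — branch into ¬¬(q4 ∨ (q3 ↔ q3))  //  ¬(q2 ∧ q2).
  branch 1 (add ¬¬(q4 ∨ (q3 ↔ q3))):
    ¬¬(q4 ∨ (q3 ↔ q3)): β-rule — branch into q4  //  (q3 ↔ q3).
      branch 1.1 (add q4):
        ○ open, literals {q1=1, q2=1, q3=1, q4=1}.
      branch 1.2 (add (q3 ↔ q3)):
        (q3 ↔ q3): β-rule — branch into q3, q3  //  ¬q3, ¬q3.
          branch 1.2.1 (add q3, q3):
            ○ open, literals {q1=1, q2=1, q3=1, q4=1}.
          branch 1.2.2 (add ¬q3, ¬q3):
            × closes — contains both q3 and ¬q3.
  branch 2 (add ¬(q2 ∧ q2)):
    ¬(q2 ∧ q2): β-rule — branch into ¬q2  //  ¬q2.
      branch 2.1 (add ¬q2):
        × closes — contains both q2 and ¬q2.
      branch 2.2 (add ¬q2):
        × closes — contains both q2 and ¬q2.
3 branches closed, 2 open.
Each open branch fixes some atoms; the unmentioned ones are free. Counting distinct full assignments: branch {q1=1, q2=1, q3=1, q4=1} (none free) contributes 1 new; branch {q1=1, q2=1, q3=1, q4=1} (none free) contributes 0 new. Total: 1.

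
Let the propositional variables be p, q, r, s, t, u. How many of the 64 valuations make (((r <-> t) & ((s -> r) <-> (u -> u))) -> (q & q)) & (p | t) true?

38

Initial set: {((((r <-> t) & ((s -> r) <-> (u -> u))) -> (q & q)) & (p | t))}.
((((r <-> t) & ((s -> r) <-> (u -> u))) -> (q & q)) & (p | t)): α-rule — add (((r <-> t) & ((s -> r) <-> (u -> u))) -> (q & q)), (p | t).
(((r <-> t) & ((s -> r) <-> (u -> u))) -> (q & q)): β-rule — branch into ~((r <-> t) & ((s -> r) <-> (u -> u)))  //  (q & q).
  branch 1 (add ~((r <-> t) & ((s -> r) <-> (u -> u)))):
    (p | t): β-rule — branch into p  //  t.
      branch 1.1 (add p):
        ~((r <-> t) & ((s -> r) <-> (u -> u))): β-rule — branch into ~(r <-> t)  //  ~((s -> r) <-> (u -> u)).
          branch 1.1.1 (add ~(r <-> t)):
            ~(r <-> t): β-rule — branch into r, ~t  //  ~r, t.
              branch 1.1.1.1 (add r, ~t):
                ○ open, literals {p=1, r=1, t=0}.
              branch 1.1.1.2 (add ~r, t):
                ○ open, literals {p=1, r=0, t=1}.
          branch 1.1.2 (add ~((s -> r) <-> (u -> u))):
            ~((s -> r) <-> (u -> u)): β-rule — branch into (s -> r), ~(u -> u)  //  ~(s -> r), (u -> u).
              branch 1.1.2.1 (add (s -> r), ~(u -> u)):
                ~(u -> u): α-rule — add u, ~u.
                × closes — contains both u and ~u.
              branch 1.1.2.2 (add ~(s -> r), (u -> u)):
                ~(s -> r): α-rule — add s, ~r.
                (u -> u): β-rule — branch into ~u  //  u.
                  branch 1.1.2.2.1 (add ~u):
                    ○ open, literals {p=1, r=0, s=1, u=0}.
                  branch 1.1.2.2.2 (add u):
                    ○ open, literals {p=1, r=0, s=1, u=1}.
      branch 1.2 (add t):
        ~((r <-> t) & ((s -> r) <-> (u -> u))): β-rule — branch into ~(r <-> t)  //  ~((s -> r) <-> (u -> u)).
          branch 1.2.1 (add ~(r <-> t)):
            ~(r <-> t): β-rule — branch into r, ~t  //  ~r, t.
              branch 1.2.1.1 (add r, ~t):
                × closes — contains both t and ~t.
              branch 1.2.1.2 (add ~r, t):
                ○ open, literals {r=0, t=1}.
          branch 1.2.2 (add ~((s -> r) <-> (u -> u))):
            ~((s -> r) <-> (u -> u)): β-rule — branch into (s -> r), ~(u -> u)  //  ~(s -> r), (u -> u).
              branch 1.2.2.1 (add (s -> r), ~(u -> u)):
                ~(u -> u): α-rule — add u, ~u.
                × closes — contains both u and ~u.
              branch 1.2.2.2 (add ~(s -> r), (u -> u)):
                ~(s -> r): α-rule — add s, ~r.
                (u -> u): β-rule — branch into ~u  //  u.
                  branch 1.2.2.2.1 (add ~u):
                    ○ open, literals {r=0, s=1, t=1, u=0}.
                  branch 1.2.2.2.2 (add u):
                    ○ open, literals {r=0, s=1, t=1, u=1}.
  branch 2 (add (q & q)):
    (q & q): α-rule — add q, q.
    (p | t): β-rule — branch into p  //  t.
      branch 2.1 (add p):
        ○ open, literals {p=1, q=1}.
      branch 2.2 (add t):
        ○ open, literals {q=1, t=1}.
3 branches closed, 9 open.
Each open branch fixes some atoms; the unmentioned ones are free. Counting distinct full assignments: branch {p=1, r=1, t=0} (q, s, u) contributes 8 new; branch {p=1, r=0, t=1} (q, s, u) contributes 8 new; branch {p=1, r=0, s=1, u=0} (q, t) contributes 2 new; branch {p=1, r=0, s=1, u=1} (q, t) contributes 2 new; branch {r=0, t=1} (p, q, s, u) contributes 8 new; branch {r=0, s=1, t=1, u=0} (p, q) contributes 0 new; branch {r=0, s=1, t=1, u=1} (p, q) contributes 0 new; branch {p=1, q=1} (r, s, t, u) contributes 6 new; branch {q=1, t=1} (p, r, s, u) contributes 4 new. Total: 38.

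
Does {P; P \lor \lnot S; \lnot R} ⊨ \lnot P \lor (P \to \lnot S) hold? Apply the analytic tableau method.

Initial set: {P; (P \lor \lnot S); \lnot R; \lnot (\lnot P \lor (P \to \lnot S))}.
\lnot (\lnot P \lor (P \to \lnot S)): α-rule — add \lnot \lnot P, \lnot (P \to \lnot S).
\lnot (P \to \lnot S): α-rule — add P, \lnot \lnot S.
(P \lor \lnot S): β-rule — branch into P  //  \lnot S.
  branch 1 (add P):
    ○ open, literals {P=1, R=0, S=1}.
  branch 2 (add \lnot S):
    × closes — contains both S and \lnot S.
1 branch closed, 1 open.
An open branch gives a countermodel: P=1, R=0, S=1 (unmentioned atoms arbitrary); the premises hold there but the conclusion fails.

No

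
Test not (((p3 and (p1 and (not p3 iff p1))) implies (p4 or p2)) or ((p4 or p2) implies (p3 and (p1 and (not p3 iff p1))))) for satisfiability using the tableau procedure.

Initial set: {not (((p3 and (p1 and (not p3 iff p1))) implies (p4 or p2)) or ((p4 or p2) implies (p3 and (p1 and (not p3 iff p1)))))}.
not (((p3 and (p1 and (not p3 iff p1))) implies (p4 or p2)) or ((p4 or p2) implies (p3 and (p1 and (not p3 iff p1))))): α-rule — add not ((p3 and (p1 and (not p3 iff p1))) implies (p4 or p2)), not ((p4 or p2) implies (p3 and (p1 and (not p3 iff p1)))).
not ((p3 and (p1 and (not p3 iff p1))) implies (p4 or p2)): α-rule — add (p3 and (p1 and (not p3 iff p1))), not (p4 or p2).
not ((p4 or p2) implies (p3 and (p1 and (not p3 iff p1)))): α-rule — add (p4 or p2), not (p3 and (p1 and (not p3 iff p1))).
(p3 and (p1 and (not p3 iff p1))): α-rule — add p3, (p1 and (not p3 iff p1)).
not (p4 or p2): α-rule — add not p4, not p2.
(p1 and (not p3 iff p1)): α-rule — add p1, (not p3 iff p1).
(p4 or p2): β-rule — branch into p4  //  p2.
  branch 1 (add p4):
    × closes — contains both p4 and not p4.
  branch 2 (add p2):
    × closes — contains both p2 and not p2.
All 2 branches close.
Every branch closed; the formula is unsatisfiable.

Unsatisfiable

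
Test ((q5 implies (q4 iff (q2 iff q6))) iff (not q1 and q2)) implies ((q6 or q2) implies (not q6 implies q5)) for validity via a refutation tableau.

Not valid

Assume the negation and expand:
Initial set: {F (((q5 implies (q4 iff (q2 iff q6))) iff (not q1 and q2)) implies ((q6 or q2) implies (not q6 implies q5)))}.
F (((q5 implies (q4 iff (q2 iff q6))) iff (not q1 and q2)) implies ((q6 or q2) implies (not q6 implies q5))): α-rule — add T ((q5 implies (q4 iff (q2 iff q6))) iff (not q1 and q2)), F ((q6 or q2) implies (not q6 implies q5)).
F ((q6 or q2) implies (not q6 implies q5)): α-rule — add T (q6 or q2), F (not q6 implies q5).
F (not q6 implies q5): α-rule — add T not q6, F q5.
T ((q5 implies (q4 iff (q2 iff q6))) iff (not q1 and q2)): β-rule — branch into T (q5 implies (q4 iff (q2 iff q6))), T (not q1 and q2)  //  F (q5 implies (q4 iff (q2 iff q6))), F (not q1 and q2).
  branch 1 (add T (q5 implies (q4 iff (q2 iff q6))), T (not q1 and q2)):
    T (not q1 and q2): α-rule — add T not q1, T q2.
    T (q6 or q2): β-rule — branch into T q6  //  T q2.
      branch 1.1 (add T q6):
        × closes — contains both q6 and not q6.
      branch 1.2 (add T q2):
        T (q5 implies (q4 iff (q2 iff q6))): β-rule — branch into F q5  //  T (q4 iff (q2 iff q6)).
          branch 1.2.1 (add F q5):
            ○ open, literals {q1=0, q2=1, q5=0, q6=0}.
          branch 1.2.2 (add T (q4 iff (q2 iff q6))):
            T (q4 iff (q2 iff q6)): β-rule — branch into T q4, T (q2 iff q6)  //  F q4, F (q2 iff q6).
              branch 1.2.2.1 (add T q4, T (q2 iff q6)):
                T (q2 iff q6): β-rule — branch into T q2, T q6  //  F q2, F q6.
                  branch 1.2.2.1.1 (add T q2, T q6):
                    × closes — contains both q6 and not q6.
                  branch 1.2.2.1.2 (add F q2, F q6):
                    × closes — contains both q2 and not q2.
              branch 1.2.2.2 (add F q4, F (q2 iff q6)):
                F (q2 iff q6): β-rule — branch into T q2, F q6  //  F q2, T q6.
                  branch 1.2.2.2.1 (add T q2, F q6):
                    ○ open, literals {q1=0, q2=1, q4=0, q5=0, q6=0}.
                  branch 1.2.2.2.2 (add F q2, T q6):
                    × closes — contains both q2 and not q2.
  branch 2 (add F (q5 implies (q4 iff (q2 iff q6))), F (not q1 and q2)):
    F (q5 implies (q4 iff (q2 iff q6))): α-rule — add T q5, F (q4 iff (q2 iff q6)).
    × closes — contains both q5 and not q5.
5 branches closed, 2 open.
An open branch gives a countermodel: q1=0, q2=1, q5=0, q6=0 (unmentioned atoms arbitrary); under it the original formula is false.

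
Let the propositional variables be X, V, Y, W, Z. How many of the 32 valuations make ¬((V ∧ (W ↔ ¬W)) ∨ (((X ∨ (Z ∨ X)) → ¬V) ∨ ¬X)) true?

Initial set: {¬((V ∧ (W ↔ ¬W)) ∨ (((X ∨ (Z ∨ X)) → ¬V) ∨ ¬X))}.
¬((V ∧ (W ↔ ¬W)) ∨ (((X ∨ (Z ∨ X)) → ¬V) ∨ ¬X)): α-rule — add ¬(V ∧ (W ↔ ¬W)), ¬(((X ∨ (Z ∨ X)) → ¬V) ∨ ¬X).
¬(((X ∨ (Z ∨ X)) → ¬V) ∨ ¬X): α-rule — add ¬((X ∨ (Z ∨ X)) → ¬V), ¬¬X.
¬((X ∨ (Z ∨ X)) → ¬V): α-rule — add (X ∨ (Z ∨ X)), ¬¬V.
¬(V ∧ (W ↔ ¬W)): β-rule — branch into ¬V  //  ¬(W ↔ ¬W).
  branch 1 (add ¬V):
    × closes — contains both V and ¬V.
  branch 2 (add ¬(W ↔ ¬W)):
    (X ∨ (Z ∨ X)): β-rule — branch into X  //  (Z ∨ X).
      branch 2.1 (add X):
        ¬(W ↔ ¬W): β-rule — branch into W, ¬¬W  //  ¬W, ¬W.
          branch 2.1.1 (add W, ¬¬W):
            ○ open, literals {V=1, W=1, X=1}.
          branch 2.1.2 (add ¬W, ¬W):
            ○ open, literals {V=1, W=0, X=1}.
      branch 2.2 (add (Z ∨ X)):
        ¬(W ↔ ¬W): β-rule — branch into W, ¬¬W  //  ¬W, ¬W.
          branch 2.2.1 (add W, ¬¬W):
            (Z ∨ X): β-rule — branch into Z  //  X.
              branch 2.2.1.1 (add Z):
                ○ open, literals {V=1, W=1, X=1, Z=1}.
              branch 2.2.1.2 (add X):
                ○ open, literals {V=1, W=1, X=1}.
          branch 2.2.2 (add ¬W, ¬W):
            (Z ∨ X): β-rule — branch into Z  //  X.
              branch 2.2.2.1 (add Z):
                ○ open, literals {V=1, W=0, X=1, Z=1}.
              branch 2.2.2.2 (add X):
                ○ open, literals {V=1, W=0, X=1}.
1 branch closed, 6 open.
Each open branch fixes some atoms; the unmentioned ones are free. Counting distinct full assignments: branch {V=1, W=1, X=1} (Y, Z) contributes 4 new; branch {V=1, W=0, X=1} (Y, Z) contributes 4 new; branch {V=1, W=1, X=1, Z=1} (Y) contributes 0 new; branch {V=1, W=1, X=1} (Y, Z) contributes 0 new; branch {V=1, W=0, X=1, Z=1} (Y) contributes 0 new; branch {V=1, W=0, X=1} (Y, Z) contributes 0 new. Total: 8.

8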